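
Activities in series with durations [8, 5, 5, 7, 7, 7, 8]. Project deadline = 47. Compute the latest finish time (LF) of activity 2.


LF(activity 2) = deadline - sum of successor durations
Successors: activities 3 through 7 with durations [5, 7, 7, 7, 8]
Sum of successor durations = 34
LF = 47 - 34 = 13

13


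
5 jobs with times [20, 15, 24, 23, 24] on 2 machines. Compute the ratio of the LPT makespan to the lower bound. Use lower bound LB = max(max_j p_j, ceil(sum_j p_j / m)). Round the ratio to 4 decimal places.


LPT order: [24, 24, 23, 20, 15]
Machine loads after assignment: [47, 59]
LPT makespan = 59
Lower bound = max(max_job, ceil(total/2)) = max(24, 53) = 53
Ratio = 59 / 53 = 1.1132

1.1132


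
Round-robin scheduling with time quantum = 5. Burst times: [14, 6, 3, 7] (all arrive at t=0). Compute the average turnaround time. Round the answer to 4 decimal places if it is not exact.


Time quantum = 5
Execution trace:
  J1 runs 5 units, time = 5
  J2 runs 5 units, time = 10
  J3 runs 3 units, time = 13
  J4 runs 5 units, time = 18
  J1 runs 5 units, time = 23
  J2 runs 1 units, time = 24
  J4 runs 2 units, time = 26
  J1 runs 4 units, time = 30
Finish times: [30, 24, 13, 26]
Average turnaround = 93/4 = 23.25

23.25


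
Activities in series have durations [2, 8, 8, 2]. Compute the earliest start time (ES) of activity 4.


Activity 4 starts after activities 1 through 3 complete.
Predecessor durations: [2, 8, 8]
ES = 2 + 8 + 8 = 18

18


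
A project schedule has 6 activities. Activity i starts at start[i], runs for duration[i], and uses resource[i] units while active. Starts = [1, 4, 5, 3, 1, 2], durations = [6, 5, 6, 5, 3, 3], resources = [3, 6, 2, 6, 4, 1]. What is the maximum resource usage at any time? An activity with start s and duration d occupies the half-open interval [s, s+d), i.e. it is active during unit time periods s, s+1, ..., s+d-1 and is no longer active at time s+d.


Each activity i is active on [start_i, start_i + duration_i).
Compute total resource usage per time slot:
  t=0: active resources = [], total = 0
  t=1: active resources = [3, 4], total = 7
  t=2: active resources = [3, 4, 1], total = 8
  t=3: active resources = [3, 6, 4, 1], total = 14
  t=4: active resources = [3, 6, 6, 1], total = 16
  t=5: active resources = [3, 6, 2, 6], total = 17
  t=6: active resources = [3, 6, 2, 6], total = 17
  t=7: active resources = [6, 2, 6], total = 14
  t=8: active resources = [6, 2], total = 8
  t=9: active resources = [2], total = 2
  t=10: active resources = [2], total = 2
Peak resource demand = 17

17


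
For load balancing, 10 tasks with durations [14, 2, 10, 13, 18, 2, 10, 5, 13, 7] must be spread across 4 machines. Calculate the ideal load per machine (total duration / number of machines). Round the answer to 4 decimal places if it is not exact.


Total processing time = 14 + 2 + 10 + 13 + 18 + 2 + 10 + 5 + 13 + 7 = 94
Number of machines = 4
Ideal balanced load = 94 / 4 = 23.5

23.5


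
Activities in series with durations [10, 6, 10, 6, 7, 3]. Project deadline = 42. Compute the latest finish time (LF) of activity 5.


LF(activity 5) = deadline - sum of successor durations
Successors: activities 6 through 6 with durations [3]
Sum of successor durations = 3
LF = 42 - 3 = 39

39


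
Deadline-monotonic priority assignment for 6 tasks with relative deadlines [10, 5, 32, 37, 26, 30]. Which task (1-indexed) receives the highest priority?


Sort tasks by relative deadline (ascending):
  Task 2: deadline = 5
  Task 1: deadline = 10
  Task 5: deadline = 26
  Task 6: deadline = 30
  Task 3: deadline = 32
  Task 4: deadline = 37
Priority order (highest first): [2, 1, 5, 6, 3, 4]
Highest priority task = 2

2


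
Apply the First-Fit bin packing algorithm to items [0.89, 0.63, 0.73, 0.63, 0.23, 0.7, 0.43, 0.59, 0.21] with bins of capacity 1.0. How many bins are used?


Place items sequentially using First-Fit:
  Item 0.89 -> new Bin 1
  Item 0.63 -> new Bin 2
  Item 0.73 -> new Bin 3
  Item 0.63 -> new Bin 4
  Item 0.23 -> Bin 2 (now 0.86)
  Item 0.7 -> new Bin 5
  Item 0.43 -> new Bin 6
  Item 0.59 -> new Bin 7
  Item 0.21 -> Bin 3 (now 0.94)
Total bins used = 7

7


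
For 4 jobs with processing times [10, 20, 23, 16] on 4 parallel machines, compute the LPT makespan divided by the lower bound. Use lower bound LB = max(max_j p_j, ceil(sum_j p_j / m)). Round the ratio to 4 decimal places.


LPT order: [23, 20, 16, 10]
Machine loads after assignment: [23, 20, 16, 10]
LPT makespan = 23
Lower bound = max(max_job, ceil(total/4)) = max(23, 18) = 23
Ratio = 23 / 23 = 1.0

1.0


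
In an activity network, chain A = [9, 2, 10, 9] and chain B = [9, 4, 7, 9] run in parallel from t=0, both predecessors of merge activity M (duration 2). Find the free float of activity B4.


ES(B4) = sum of predecessors on chain B = 20
EF(B4) = ES + duration = 20 + 9 = 29
Successor of B4 is M. ES(M) = max(sum(A), sum(B)) = max(30, 29) = 30
Free float = ES(successor) - EF(current) = 30 - 29 = 1

1


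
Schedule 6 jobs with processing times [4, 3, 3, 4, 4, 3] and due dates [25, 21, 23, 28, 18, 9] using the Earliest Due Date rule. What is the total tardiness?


Sort by due date (EDD order): [(3, 9), (4, 18), (3, 21), (3, 23), (4, 25), (4, 28)]
Compute completion times and tardiness:
  Job 1: p=3, d=9, C=3, tardiness=max(0,3-9)=0
  Job 2: p=4, d=18, C=7, tardiness=max(0,7-18)=0
  Job 3: p=3, d=21, C=10, tardiness=max(0,10-21)=0
  Job 4: p=3, d=23, C=13, tardiness=max(0,13-23)=0
  Job 5: p=4, d=25, C=17, tardiness=max(0,17-25)=0
  Job 6: p=4, d=28, C=21, tardiness=max(0,21-28)=0
Total tardiness = 0

0


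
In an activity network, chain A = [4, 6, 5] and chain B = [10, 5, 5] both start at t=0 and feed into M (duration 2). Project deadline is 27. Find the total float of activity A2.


Forward pass: ES(A2) = sum of predecessors on chain A = 4
EF = ES + duration = 4 + 6 = 10
Backward pass: LF(M) = deadline = 27; LS(M) = 27 - 2 = 25
LF(A2) = LS(M) - sum(successors on chain A) = 25 - 5 = 20
LS = LF - duration = 20 - 6 = 14
Total float = LS - ES = 14 - 4 = 10

10


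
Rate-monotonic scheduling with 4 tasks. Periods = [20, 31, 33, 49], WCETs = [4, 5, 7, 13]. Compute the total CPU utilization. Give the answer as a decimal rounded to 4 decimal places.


Compute individual utilizations (exact fractions):
  Task 1: C/T = 4/20 = 1/5 (approx. 0.2)
  Task 2: C/T = 5/31 (approx. 0.1613)
  Task 3: C/T = 7/33 (approx. 0.2121)
  Task 4: C/T = 13/49 (approx. 0.2653)
Total utilization U = 1/5 + 5/31 + 7/33 + 13/49 = 210212/250635
Rounded to 4 decimal places: U = 0.8387
RM (Liu & Layland) bound for 4 tasks = 0.756828; compare with U = 210212/250635 (approx. 0.838718)
bound < U <= 1, so the RM sufficient condition is not met (inconclusive; an exact test such as response-time analysis is needed).

0.8387


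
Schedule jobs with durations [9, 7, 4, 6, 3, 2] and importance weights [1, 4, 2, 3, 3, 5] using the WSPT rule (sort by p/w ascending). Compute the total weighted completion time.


Compute p/w ratios and sort ascending (WSPT): [(2, 5), (3, 3), (7, 4), (4, 2), (6, 3), (9, 1)]
Compute weighted completion times:
  Job (p=2,w=5): C=2, w*C=5*2=10
  Job (p=3,w=3): C=5, w*C=3*5=15
  Job (p=7,w=4): C=12, w*C=4*12=48
  Job (p=4,w=2): C=16, w*C=2*16=32
  Job (p=6,w=3): C=22, w*C=3*22=66
  Job (p=9,w=1): C=31, w*C=1*31=31
Total weighted completion time = 202

202


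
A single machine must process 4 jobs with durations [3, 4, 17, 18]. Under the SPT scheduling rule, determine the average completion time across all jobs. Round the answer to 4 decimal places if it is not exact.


Sort jobs by processing time (SPT order): [3, 4, 17, 18]
Compute completion times sequentially:
  Job 1: processing = 3, completes at 3
  Job 2: processing = 4, completes at 7
  Job 3: processing = 17, completes at 24
  Job 4: processing = 18, completes at 42
Sum of completion times = 76
Average completion time = 76/4 = 19.0

19.0


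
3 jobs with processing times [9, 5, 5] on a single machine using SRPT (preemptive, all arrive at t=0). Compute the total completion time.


Since all jobs arrive at t=0, SRPT equals SPT ordering.
SPT order: [5, 5, 9]
Completion times:
  Job 1: p=5, C=5
  Job 2: p=5, C=10
  Job 3: p=9, C=19
Total completion time = 5 + 10 + 19 = 34

34


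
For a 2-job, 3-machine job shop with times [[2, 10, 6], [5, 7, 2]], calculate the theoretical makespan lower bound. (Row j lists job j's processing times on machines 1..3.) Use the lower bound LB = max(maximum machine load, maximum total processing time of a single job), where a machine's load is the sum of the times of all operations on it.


Machine loads:
  Machine 1: 2 + 5 = 7
  Machine 2: 10 + 7 = 17
  Machine 3: 6 + 2 = 8
Max machine load = 17
Job totals:
  Job 1: 18
  Job 2: 14
Max job total = 18
Lower bound = max(17, 18) = 18

18


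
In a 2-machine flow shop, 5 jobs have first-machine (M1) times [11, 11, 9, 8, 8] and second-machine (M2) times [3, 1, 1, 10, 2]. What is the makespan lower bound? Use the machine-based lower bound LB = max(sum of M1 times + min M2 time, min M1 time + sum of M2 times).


LB1 = sum(M1 times) + min(M2 times) = 47 + 1 = 48
LB2 = min(M1 times) + sum(M2 times) = 8 + 17 = 25
Lower bound = max(LB1, LB2) = max(48, 25) = 48

48


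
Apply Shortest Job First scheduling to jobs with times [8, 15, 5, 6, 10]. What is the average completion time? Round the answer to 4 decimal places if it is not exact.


SJF order (ascending): [5, 6, 8, 10, 15]
Completion times:
  Job 1: burst=5, C=5
  Job 2: burst=6, C=11
  Job 3: burst=8, C=19
  Job 4: burst=10, C=29
  Job 5: burst=15, C=44
Average completion = 108/5 = 21.6

21.6


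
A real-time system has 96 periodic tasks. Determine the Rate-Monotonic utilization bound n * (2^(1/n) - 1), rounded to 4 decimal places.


Compute 2^(1/96) = 1.0072464122
Subtract 1: 1.0072464122 - 1 = 0.0072464122
Multiply by n: 96 * 0.0072464122 = 0.6956555712
Round to 4 dp: 0.6957

0.6957


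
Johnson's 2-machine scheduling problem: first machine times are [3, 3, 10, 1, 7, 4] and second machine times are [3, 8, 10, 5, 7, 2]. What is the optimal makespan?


Apply Johnson's rule:
  Group 1 (a <= b): [(4, 1, 5), (1, 3, 3), (2, 3, 8), (5, 7, 7), (3, 10, 10)]
  Group 2 (a > b): [(6, 4, 2)]
Optimal job order: [4, 1, 2, 5, 3, 6]
Schedule:
  Job 4: M1 done at 1, M2 done at 6
  Job 1: M1 done at 4, M2 done at 9
  Job 2: M1 done at 7, M2 done at 17
  Job 5: M1 done at 14, M2 done at 24
  Job 3: M1 done at 24, M2 done at 34
  Job 6: M1 done at 28, M2 done at 36
Makespan = 36

36


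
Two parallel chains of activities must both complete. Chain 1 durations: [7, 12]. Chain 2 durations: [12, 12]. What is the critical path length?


Path A total = 7 + 12 = 19
Path B total = 12 + 12 = 24
Critical path = longest path = max(19, 24) = 24

24


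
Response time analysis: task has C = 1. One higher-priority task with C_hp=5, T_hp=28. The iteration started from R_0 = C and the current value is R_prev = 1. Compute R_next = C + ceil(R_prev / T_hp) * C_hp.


R_next = C + ceil(R_prev / T_hp) * C_hp
ceil(1 / 28) = ceil(0.0357) = 1
Interference = 1 * 5 = 5
R_next = 1 + 5 = 6

6


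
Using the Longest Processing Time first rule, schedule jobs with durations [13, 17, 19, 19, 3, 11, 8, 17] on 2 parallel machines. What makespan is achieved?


Sort jobs in decreasing order (LPT): [19, 19, 17, 17, 13, 11, 8, 3]
Assign each job to the least loaded machine:
  Machine 1: jobs [19, 17, 13, 3], load = 52
  Machine 2: jobs [19, 17, 11, 8], load = 55
Makespan = max load = 55

55


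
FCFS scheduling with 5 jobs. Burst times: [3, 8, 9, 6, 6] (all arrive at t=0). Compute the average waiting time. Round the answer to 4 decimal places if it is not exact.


FCFS order (as given): [3, 8, 9, 6, 6]
Waiting times:
  Job 1: wait = 0
  Job 2: wait = 3
  Job 3: wait = 11
  Job 4: wait = 20
  Job 5: wait = 26
Sum of waiting times = 60
Average waiting time = 60/5 = 12.0

12.0


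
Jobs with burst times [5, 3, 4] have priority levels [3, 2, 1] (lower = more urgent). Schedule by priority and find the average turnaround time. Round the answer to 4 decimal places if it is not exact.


Sort by priority (ascending = highest first):
Order: [(1, 4), (2, 3), (3, 5)]
Completion times:
  Priority 1, burst=4, C=4
  Priority 2, burst=3, C=7
  Priority 3, burst=5, C=12
Average turnaround = 23/3 = 7.6667

7.6667


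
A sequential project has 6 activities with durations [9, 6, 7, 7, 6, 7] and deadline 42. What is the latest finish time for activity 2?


LF(activity 2) = deadline - sum of successor durations
Successors: activities 3 through 6 with durations [7, 7, 6, 7]
Sum of successor durations = 27
LF = 42 - 27 = 15

15


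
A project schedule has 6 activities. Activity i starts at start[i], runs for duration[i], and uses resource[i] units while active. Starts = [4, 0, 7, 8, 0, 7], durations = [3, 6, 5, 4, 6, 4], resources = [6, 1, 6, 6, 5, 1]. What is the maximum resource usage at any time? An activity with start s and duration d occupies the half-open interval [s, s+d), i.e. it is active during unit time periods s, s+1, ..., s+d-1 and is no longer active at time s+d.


Each activity i is active on [start_i, start_i + duration_i).
Compute total resource usage per time slot:
  t=0: active resources = [1, 5], total = 6
  t=1: active resources = [1, 5], total = 6
  t=2: active resources = [1, 5], total = 6
  t=3: active resources = [1, 5], total = 6
  t=4: active resources = [6, 1, 5], total = 12
  t=5: active resources = [6, 1, 5], total = 12
  t=6: active resources = [6], total = 6
  t=7: active resources = [6, 1], total = 7
  t=8: active resources = [6, 6, 1], total = 13
  t=9: active resources = [6, 6, 1], total = 13
  t=10: active resources = [6, 6, 1], total = 13
  t=11: active resources = [6, 6], total = 12
Peak resource demand = 13

13


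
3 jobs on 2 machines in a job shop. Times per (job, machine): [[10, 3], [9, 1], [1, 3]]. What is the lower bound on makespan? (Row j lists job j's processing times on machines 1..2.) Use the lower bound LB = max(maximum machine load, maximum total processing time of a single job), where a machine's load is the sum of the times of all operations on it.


Machine loads:
  Machine 1: 10 + 9 + 1 = 20
  Machine 2: 3 + 1 + 3 = 7
Max machine load = 20
Job totals:
  Job 1: 13
  Job 2: 10
  Job 3: 4
Max job total = 13
Lower bound = max(20, 13) = 20

20


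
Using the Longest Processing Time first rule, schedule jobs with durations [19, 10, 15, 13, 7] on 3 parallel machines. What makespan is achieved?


Sort jobs in decreasing order (LPT): [19, 15, 13, 10, 7]
Assign each job to the least loaded machine:
  Machine 1: jobs [19], load = 19
  Machine 2: jobs [15, 7], load = 22
  Machine 3: jobs [13, 10], load = 23
Makespan = max load = 23

23


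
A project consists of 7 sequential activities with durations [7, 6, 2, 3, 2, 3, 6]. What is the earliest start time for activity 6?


Activity 6 starts after activities 1 through 5 complete.
Predecessor durations: [7, 6, 2, 3, 2]
ES = 7 + 6 + 2 + 3 + 2 = 20

20


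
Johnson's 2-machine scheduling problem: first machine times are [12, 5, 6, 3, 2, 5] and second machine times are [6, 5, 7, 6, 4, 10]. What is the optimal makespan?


Apply Johnson's rule:
  Group 1 (a <= b): [(5, 2, 4), (4, 3, 6), (2, 5, 5), (6, 5, 10), (3, 6, 7)]
  Group 2 (a > b): [(1, 12, 6)]
Optimal job order: [5, 4, 2, 6, 3, 1]
Schedule:
  Job 5: M1 done at 2, M2 done at 6
  Job 4: M1 done at 5, M2 done at 12
  Job 2: M1 done at 10, M2 done at 17
  Job 6: M1 done at 15, M2 done at 27
  Job 3: M1 done at 21, M2 done at 34
  Job 1: M1 done at 33, M2 done at 40
Makespan = 40

40


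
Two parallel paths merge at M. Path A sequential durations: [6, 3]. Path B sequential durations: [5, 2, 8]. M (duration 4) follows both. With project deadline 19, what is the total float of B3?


Forward pass: ES(B3) = sum of predecessors on chain B = 7
EF = ES + duration = 7 + 8 = 15
Backward pass: LF(M) = deadline = 19; LS(M) = 19 - 4 = 15
LF(B3) = LS(M) - sum(successors on chain B) = 15 - 0 = 15
LS = LF - duration = 15 - 8 = 7
Total float = LS - ES = 7 - 7 = 0

0


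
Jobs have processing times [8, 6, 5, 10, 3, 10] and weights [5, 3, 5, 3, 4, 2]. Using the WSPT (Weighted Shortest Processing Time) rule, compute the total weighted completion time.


Compute p/w ratios and sort ascending (WSPT): [(3, 4), (5, 5), (8, 5), (6, 3), (10, 3), (10, 2)]
Compute weighted completion times:
  Job (p=3,w=4): C=3, w*C=4*3=12
  Job (p=5,w=5): C=8, w*C=5*8=40
  Job (p=8,w=5): C=16, w*C=5*16=80
  Job (p=6,w=3): C=22, w*C=3*22=66
  Job (p=10,w=3): C=32, w*C=3*32=96
  Job (p=10,w=2): C=42, w*C=2*42=84
Total weighted completion time = 378

378


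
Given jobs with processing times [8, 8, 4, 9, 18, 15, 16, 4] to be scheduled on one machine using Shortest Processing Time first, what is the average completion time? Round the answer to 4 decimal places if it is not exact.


Sort jobs by processing time (SPT order): [4, 4, 8, 8, 9, 15, 16, 18]
Compute completion times sequentially:
  Job 1: processing = 4, completes at 4
  Job 2: processing = 4, completes at 8
  Job 3: processing = 8, completes at 16
  Job 4: processing = 8, completes at 24
  Job 5: processing = 9, completes at 33
  Job 6: processing = 15, completes at 48
  Job 7: processing = 16, completes at 64
  Job 8: processing = 18, completes at 82
Sum of completion times = 279
Average completion time = 279/8 = 34.875

34.875


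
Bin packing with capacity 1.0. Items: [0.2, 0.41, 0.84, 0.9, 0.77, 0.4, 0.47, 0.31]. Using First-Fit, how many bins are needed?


Place items sequentially using First-Fit:
  Item 0.2 -> new Bin 1
  Item 0.41 -> Bin 1 (now 0.61)
  Item 0.84 -> new Bin 2
  Item 0.9 -> new Bin 3
  Item 0.77 -> new Bin 4
  Item 0.4 -> new Bin 5
  Item 0.47 -> Bin 5 (now 0.87)
  Item 0.31 -> Bin 1 (now 0.92)
Total bins used = 5

5


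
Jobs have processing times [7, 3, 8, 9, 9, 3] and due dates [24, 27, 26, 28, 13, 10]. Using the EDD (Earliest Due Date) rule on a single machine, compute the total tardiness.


Sort by due date (EDD order): [(3, 10), (9, 13), (7, 24), (8, 26), (3, 27), (9, 28)]
Compute completion times and tardiness:
  Job 1: p=3, d=10, C=3, tardiness=max(0,3-10)=0
  Job 2: p=9, d=13, C=12, tardiness=max(0,12-13)=0
  Job 3: p=7, d=24, C=19, tardiness=max(0,19-24)=0
  Job 4: p=8, d=26, C=27, tardiness=max(0,27-26)=1
  Job 5: p=3, d=27, C=30, tardiness=max(0,30-27)=3
  Job 6: p=9, d=28, C=39, tardiness=max(0,39-28)=11
Total tardiness = 15

15


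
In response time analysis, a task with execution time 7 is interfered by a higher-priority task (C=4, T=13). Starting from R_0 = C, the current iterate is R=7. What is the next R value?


R_next = C + ceil(R_prev / T_hp) * C_hp
ceil(7 / 13) = ceil(0.5385) = 1
Interference = 1 * 4 = 4
R_next = 7 + 4 = 11

11


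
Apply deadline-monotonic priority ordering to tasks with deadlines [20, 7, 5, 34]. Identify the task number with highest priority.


Sort tasks by relative deadline (ascending):
  Task 3: deadline = 5
  Task 2: deadline = 7
  Task 1: deadline = 20
  Task 4: deadline = 34
Priority order (highest first): [3, 2, 1, 4]
Highest priority task = 3

3


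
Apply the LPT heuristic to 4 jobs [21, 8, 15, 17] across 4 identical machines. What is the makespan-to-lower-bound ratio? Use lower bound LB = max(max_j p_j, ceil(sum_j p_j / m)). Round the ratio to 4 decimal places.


LPT order: [21, 17, 15, 8]
Machine loads after assignment: [21, 17, 15, 8]
LPT makespan = 21
Lower bound = max(max_job, ceil(total/4)) = max(21, 16) = 21
Ratio = 21 / 21 = 1.0

1.0


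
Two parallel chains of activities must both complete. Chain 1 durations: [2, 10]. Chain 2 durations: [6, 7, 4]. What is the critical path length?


Path A total = 2 + 10 = 12
Path B total = 6 + 7 + 4 = 17
Critical path = longest path = max(12, 17) = 17

17


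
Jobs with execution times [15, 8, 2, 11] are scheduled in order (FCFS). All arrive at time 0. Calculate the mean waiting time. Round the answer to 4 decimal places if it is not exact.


FCFS order (as given): [15, 8, 2, 11]
Waiting times:
  Job 1: wait = 0
  Job 2: wait = 15
  Job 3: wait = 23
  Job 4: wait = 25
Sum of waiting times = 63
Average waiting time = 63/4 = 15.75

15.75


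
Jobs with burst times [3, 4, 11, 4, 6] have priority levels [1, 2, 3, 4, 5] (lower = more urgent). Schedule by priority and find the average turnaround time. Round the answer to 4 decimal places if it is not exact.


Sort by priority (ascending = highest first):
Order: [(1, 3), (2, 4), (3, 11), (4, 4), (5, 6)]
Completion times:
  Priority 1, burst=3, C=3
  Priority 2, burst=4, C=7
  Priority 3, burst=11, C=18
  Priority 4, burst=4, C=22
  Priority 5, burst=6, C=28
Average turnaround = 78/5 = 15.6

15.6


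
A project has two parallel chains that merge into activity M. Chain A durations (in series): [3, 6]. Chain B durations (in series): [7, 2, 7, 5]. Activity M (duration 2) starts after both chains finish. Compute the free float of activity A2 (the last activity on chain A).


ES(A2) = sum of predecessors on chain A = 3
EF(A2) = ES + duration = 3 + 6 = 9
Successor of A2 is M. ES(M) = max(sum(A), sum(B)) = max(9, 21) = 21
Free float = ES(successor) - EF(current) = 21 - 9 = 12

12


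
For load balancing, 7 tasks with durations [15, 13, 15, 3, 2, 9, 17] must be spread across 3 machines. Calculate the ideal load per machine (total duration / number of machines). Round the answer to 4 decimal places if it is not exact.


Total processing time = 15 + 13 + 15 + 3 + 2 + 9 + 17 = 74
Number of machines = 3
Ideal balanced load = 74 / 3 = 24.6667

24.6667


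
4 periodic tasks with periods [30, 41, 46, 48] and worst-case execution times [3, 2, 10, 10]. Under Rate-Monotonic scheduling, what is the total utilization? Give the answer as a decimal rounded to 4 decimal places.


Compute individual utilizations (exact fractions):
  Task 1: C/T = 3/30 = 1/10 (approx. 0.1)
  Task 2: C/T = 2/41 (approx. 0.0488)
  Task 3: C/T = 10/46 = 5/23 (approx. 0.2174)
  Task 4: C/T = 10/48 = 5/24 (approx. 0.2083)
Total utilization U = 1/10 + 2/41 + 5/23 + 5/24 = 65011/113160
Rounded to 4 decimal places: U = 0.5745
RM (Liu & Layland) bound for 4 tasks = 0.756828; compare with U = 65011/113160 (approx. 0.574505)
U <= bound, so schedulable by RM sufficient condition.

0.5745


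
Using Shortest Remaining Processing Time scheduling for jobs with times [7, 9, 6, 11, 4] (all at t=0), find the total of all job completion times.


Since all jobs arrive at t=0, SRPT equals SPT ordering.
SPT order: [4, 6, 7, 9, 11]
Completion times:
  Job 1: p=4, C=4
  Job 2: p=6, C=10
  Job 3: p=7, C=17
  Job 4: p=9, C=26
  Job 5: p=11, C=37
Total completion time = 4 + 10 + 17 + 26 + 37 = 94

94


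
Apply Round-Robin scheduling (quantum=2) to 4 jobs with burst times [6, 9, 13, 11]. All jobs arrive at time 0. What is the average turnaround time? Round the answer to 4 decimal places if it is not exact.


Time quantum = 2
Execution trace:
  J1 runs 2 units, time = 2
  J2 runs 2 units, time = 4
  J3 runs 2 units, time = 6
  J4 runs 2 units, time = 8
  J1 runs 2 units, time = 10
  J2 runs 2 units, time = 12
  J3 runs 2 units, time = 14
  J4 runs 2 units, time = 16
  J1 runs 2 units, time = 18
  J2 runs 2 units, time = 20
  J3 runs 2 units, time = 22
  J4 runs 2 units, time = 24
  J2 runs 2 units, time = 26
  J3 runs 2 units, time = 28
  J4 runs 2 units, time = 30
  J2 runs 1 units, time = 31
  J3 runs 2 units, time = 33
  J4 runs 2 units, time = 35
  J3 runs 2 units, time = 37
  J4 runs 1 units, time = 38
  J3 runs 1 units, time = 39
Finish times: [18, 31, 39, 38]
Average turnaround = 126/4 = 31.5

31.5


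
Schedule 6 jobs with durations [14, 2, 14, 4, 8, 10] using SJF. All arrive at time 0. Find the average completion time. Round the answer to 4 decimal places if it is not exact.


SJF order (ascending): [2, 4, 8, 10, 14, 14]
Completion times:
  Job 1: burst=2, C=2
  Job 2: burst=4, C=6
  Job 3: burst=8, C=14
  Job 4: burst=10, C=24
  Job 5: burst=14, C=38
  Job 6: burst=14, C=52
Average completion = 136/6 = 22.6667

22.6667


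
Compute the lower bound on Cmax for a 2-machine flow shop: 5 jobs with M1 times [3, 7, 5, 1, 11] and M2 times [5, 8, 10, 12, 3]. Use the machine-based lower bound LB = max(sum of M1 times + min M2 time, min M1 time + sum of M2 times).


LB1 = sum(M1 times) + min(M2 times) = 27 + 3 = 30
LB2 = min(M1 times) + sum(M2 times) = 1 + 38 = 39
Lower bound = max(LB1, LB2) = max(30, 39) = 39

39


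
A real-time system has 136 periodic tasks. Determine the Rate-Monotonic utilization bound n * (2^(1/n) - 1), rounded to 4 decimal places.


Compute 2^(1/136) = 1.0051096806
Subtract 1: 1.0051096806 - 1 = 0.0051096806
Multiply by n: 136 * 0.0051096806 = 0.6949165616
Round to 4 dp: 0.6949

0.6949


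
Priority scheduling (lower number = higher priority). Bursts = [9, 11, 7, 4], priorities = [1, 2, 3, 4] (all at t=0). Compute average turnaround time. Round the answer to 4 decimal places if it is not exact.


Sort by priority (ascending = highest first):
Order: [(1, 9), (2, 11), (3, 7), (4, 4)]
Completion times:
  Priority 1, burst=9, C=9
  Priority 2, burst=11, C=20
  Priority 3, burst=7, C=27
  Priority 4, burst=4, C=31
Average turnaround = 87/4 = 21.75

21.75


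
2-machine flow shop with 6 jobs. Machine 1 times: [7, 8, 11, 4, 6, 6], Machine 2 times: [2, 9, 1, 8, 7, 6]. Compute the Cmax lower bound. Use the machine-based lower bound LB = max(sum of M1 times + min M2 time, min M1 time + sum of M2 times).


LB1 = sum(M1 times) + min(M2 times) = 42 + 1 = 43
LB2 = min(M1 times) + sum(M2 times) = 4 + 33 = 37
Lower bound = max(LB1, LB2) = max(43, 37) = 43

43


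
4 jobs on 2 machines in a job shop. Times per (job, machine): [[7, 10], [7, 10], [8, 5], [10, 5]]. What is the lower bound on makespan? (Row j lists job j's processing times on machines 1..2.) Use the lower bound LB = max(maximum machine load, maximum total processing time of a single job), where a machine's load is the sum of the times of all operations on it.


Machine loads:
  Machine 1: 7 + 7 + 8 + 10 = 32
  Machine 2: 10 + 10 + 5 + 5 = 30
Max machine load = 32
Job totals:
  Job 1: 17
  Job 2: 17
  Job 3: 13
  Job 4: 15
Max job total = 17
Lower bound = max(32, 17) = 32

32


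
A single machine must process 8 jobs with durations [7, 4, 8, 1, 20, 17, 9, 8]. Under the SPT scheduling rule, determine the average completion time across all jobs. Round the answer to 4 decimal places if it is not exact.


Sort jobs by processing time (SPT order): [1, 4, 7, 8, 8, 9, 17, 20]
Compute completion times sequentially:
  Job 1: processing = 1, completes at 1
  Job 2: processing = 4, completes at 5
  Job 3: processing = 7, completes at 12
  Job 4: processing = 8, completes at 20
  Job 5: processing = 8, completes at 28
  Job 6: processing = 9, completes at 37
  Job 7: processing = 17, completes at 54
  Job 8: processing = 20, completes at 74
Sum of completion times = 231
Average completion time = 231/8 = 28.875

28.875


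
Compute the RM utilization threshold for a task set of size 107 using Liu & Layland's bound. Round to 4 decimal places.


Compute 2^(1/107) = 1.0064990387
Subtract 1: 1.0064990387 - 1 = 0.0064990387
Multiply by n: 107 * 0.0064990387 = 0.6953971409
Round to 4 dp: 0.6954

0.6954


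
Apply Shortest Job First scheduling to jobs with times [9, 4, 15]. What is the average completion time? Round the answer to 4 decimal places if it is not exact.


SJF order (ascending): [4, 9, 15]
Completion times:
  Job 1: burst=4, C=4
  Job 2: burst=9, C=13
  Job 3: burst=15, C=28
Average completion = 45/3 = 15.0

15.0


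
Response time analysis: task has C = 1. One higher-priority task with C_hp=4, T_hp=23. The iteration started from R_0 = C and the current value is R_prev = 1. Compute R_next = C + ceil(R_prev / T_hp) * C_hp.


R_next = C + ceil(R_prev / T_hp) * C_hp
ceil(1 / 23) = ceil(0.0435) = 1
Interference = 1 * 4 = 4
R_next = 1 + 4 = 5

5


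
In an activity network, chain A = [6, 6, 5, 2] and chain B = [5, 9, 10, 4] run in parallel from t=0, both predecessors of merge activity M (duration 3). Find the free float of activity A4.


ES(A4) = sum of predecessors on chain A = 17
EF(A4) = ES + duration = 17 + 2 = 19
Successor of A4 is M. ES(M) = max(sum(A), sum(B)) = max(19, 28) = 28
Free float = ES(successor) - EF(current) = 28 - 19 = 9

9


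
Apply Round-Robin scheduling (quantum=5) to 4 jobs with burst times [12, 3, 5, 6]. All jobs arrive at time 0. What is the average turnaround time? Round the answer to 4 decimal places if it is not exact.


Time quantum = 5
Execution trace:
  J1 runs 5 units, time = 5
  J2 runs 3 units, time = 8
  J3 runs 5 units, time = 13
  J4 runs 5 units, time = 18
  J1 runs 5 units, time = 23
  J4 runs 1 units, time = 24
  J1 runs 2 units, time = 26
Finish times: [26, 8, 13, 24]
Average turnaround = 71/4 = 17.75

17.75


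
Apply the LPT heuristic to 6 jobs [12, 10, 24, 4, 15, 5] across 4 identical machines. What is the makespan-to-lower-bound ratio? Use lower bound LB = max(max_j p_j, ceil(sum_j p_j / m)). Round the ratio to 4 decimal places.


LPT order: [24, 15, 12, 10, 5, 4]
Machine loads after assignment: [24, 15, 16, 15]
LPT makespan = 24
Lower bound = max(max_job, ceil(total/4)) = max(24, 18) = 24
Ratio = 24 / 24 = 1.0

1.0


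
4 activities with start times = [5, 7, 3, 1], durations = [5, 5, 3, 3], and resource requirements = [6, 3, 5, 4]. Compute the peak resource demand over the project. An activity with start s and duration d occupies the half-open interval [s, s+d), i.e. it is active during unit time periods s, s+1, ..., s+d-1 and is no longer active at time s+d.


Each activity i is active on [start_i, start_i + duration_i).
Compute total resource usage per time slot:
  t=0: active resources = [], total = 0
  t=1: active resources = [4], total = 4
  t=2: active resources = [4], total = 4
  t=3: active resources = [5, 4], total = 9
  t=4: active resources = [5], total = 5
  t=5: active resources = [6, 5], total = 11
  t=6: active resources = [6], total = 6
  t=7: active resources = [6, 3], total = 9
  t=8: active resources = [6, 3], total = 9
  t=9: active resources = [6, 3], total = 9
  t=10: active resources = [3], total = 3
  t=11: active resources = [3], total = 3
Peak resource demand = 11

11


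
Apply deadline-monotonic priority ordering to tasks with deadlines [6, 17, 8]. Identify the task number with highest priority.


Sort tasks by relative deadline (ascending):
  Task 1: deadline = 6
  Task 3: deadline = 8
  Task 2: deadline = 17
Priority order (highest first): [1, 3, 2]
Highest priority task = 1

1


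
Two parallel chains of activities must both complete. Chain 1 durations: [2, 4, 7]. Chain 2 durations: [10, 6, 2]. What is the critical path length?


Path A total = 2 + 4 + 7 = 13
Path B total = 10 + 6 + 2 = 18
Critical path = longest path = max(13, 18) = 18

18


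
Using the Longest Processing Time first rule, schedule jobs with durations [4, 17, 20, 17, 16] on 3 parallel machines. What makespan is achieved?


Sort jobs in decreasing order (LPT): [20, 17, 17, 16, 4]
Assign each job to the least loaded machine:
  Machine 1: jobs [20], load = 20
  Machine 2: jobs [17, 16], load = 33
  Machine 3: jobs [17, 4], load = 21
Makespan = max load = 33

33


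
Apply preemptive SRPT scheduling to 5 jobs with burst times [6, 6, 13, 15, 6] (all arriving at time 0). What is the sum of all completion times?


Since all jobs arrive at t=0, SRPT equals SPT ordering.
SPT order: [6, 6, 6, 13, 15]
Completion times:
  Job 1: p=6, C=6
  Job 2: p=6, C=12
  Job 3: p=6, C=18
  Job 4: p=13, C=31
  Job 5: p=15, C=46
Total completion time = 6 + 12 + 18 + 31 + 46 = 113

113


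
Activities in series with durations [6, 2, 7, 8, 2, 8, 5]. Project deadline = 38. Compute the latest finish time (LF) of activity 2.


LF(activity 2) = deadline - sum of successor durations
Successors: activities 3 through 7 with durations [7, 8, 2, 8, 5]
Sum of successor durations = 30
LF = 38 - 30 = 8

8


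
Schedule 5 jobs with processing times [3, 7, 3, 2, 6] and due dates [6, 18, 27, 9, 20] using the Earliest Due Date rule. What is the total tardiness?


Sort by due date (EDD order): [(3, 6), (2, 9), (7, 18), (6, 20), (3, 27)]
Compute completion times and tardiness:
  Job 1: p=3, d=6, C=3, tardiness=max(0,3-6)=0
  Job 2: p=2, d=9, C=5, tardiness=max(0,5-9)=0
  Job 3: p=7, d=18, C=12, tardiness=max(0,12-18)=0
  Job 4: p=6, d=20, C=18, tardiness=max(0,18-20)=0
  Job 5: p=3, d=27, C=21, tardiness=max(0,21-27)=0
Total tardiness = 0

0


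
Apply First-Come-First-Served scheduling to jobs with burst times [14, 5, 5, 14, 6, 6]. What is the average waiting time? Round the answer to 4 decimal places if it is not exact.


FCFS order (as given): [14, 5, 5, 14, 6, 6]
Waiting times:
  Job 1: wait = 0
  Job 2: wait = 14
  Job 3: wait = 19
  Job 4: wait = 24
  Job 5: wait = 38
  Job 6: wait = 44
Sum of waiting times = 139
Average waiting time = 139/6 = 23.1667

23.1667


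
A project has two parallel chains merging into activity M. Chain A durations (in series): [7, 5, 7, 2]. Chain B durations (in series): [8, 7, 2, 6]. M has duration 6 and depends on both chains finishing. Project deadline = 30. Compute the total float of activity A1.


Forward pass: ES(A1) = sum of predecessors on chain A = 0
EF = ES + duration = 0 + 7 = 7
Backward pass: LF(M) = deadline = 30; LS(M) = 30 - 6 = 24
LF(A1) = LS(M) - sum(successors on chain A) = 24 - 14 = 10
LS = LF - duration = 10 - 7 = 3
Total float = LS - ES = 3 - 0 = 3

3


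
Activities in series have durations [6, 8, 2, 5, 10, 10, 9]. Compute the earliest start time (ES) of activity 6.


Activity 6 starts after activities 1 through 5 complete.
Predecessor durations: [6, 8, 2, 5, 10]
ES = 6 + 8 + 2 + 5 + 10 = 31

31


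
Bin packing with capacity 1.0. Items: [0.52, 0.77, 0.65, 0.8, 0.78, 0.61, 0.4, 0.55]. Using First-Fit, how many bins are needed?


Place items sequentially using First-Fit:
  Item 0.52 -> new Bin 1
  Item 0.77 -> new Bin 2
  Item 0.65 -> new Bin 3
  Item 0.8 -> new Bin 4
  Item 0.78 -> new Bin 5
  Item 0.61 -> new Bin 6
  Item 0.4 -> Bin 1 (now 0.92)
  Item 0.55 -> new Bin 7
Total bins used = 7

7


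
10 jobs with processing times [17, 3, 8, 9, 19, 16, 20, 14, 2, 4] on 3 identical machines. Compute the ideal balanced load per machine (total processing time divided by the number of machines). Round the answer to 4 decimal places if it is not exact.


Total processing time = 17 + 3 + 8 + 9 + 19 + 16 + 20 + 14 + 2 + 4 = 112
Number of machines = 3
Ideal balanced load = 112 / 3 = 37.3333

37.3333


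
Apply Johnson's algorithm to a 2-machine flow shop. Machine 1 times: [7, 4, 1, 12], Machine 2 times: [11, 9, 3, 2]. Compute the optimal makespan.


Apply Johnson's rule:
  Group 1 (a <= b): [(3, 1, 3), (2, 4, 9), (1, 7, 11)]
  Group 2 (a > b): [(4, 12, 2)]
Optimal job order: [3, 2, 1, 4]
Schedule:
  Job 3: M1 done at 1, M2 done at 4
  Job 2: M1 done at 5, M2 done at 14
  Job 1: M1 done at 12, M2 done at 25
  Job 4: M1 done at 24, M2 done at 27
Makespan = 27

27


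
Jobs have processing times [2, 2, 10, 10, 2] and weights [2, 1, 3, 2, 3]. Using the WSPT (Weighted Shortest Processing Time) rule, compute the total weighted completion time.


Compute p/w ratios and sort ascending (WSPT): [(2, 3), (2, 2), (2, 1), (10, 3), (10, 2)]
Compute weighted completion times:
  Job (p=2,w=3): C=2, w*C=3*2=6
  Job (p=2,w=2): C=4, w*C=2*4=8
  Job (p=2,w=1): C=6, w*C=1*6=6
  Job (p=10,w=3): C=16, w*C=3*16=48
  Job (p=10,w=2): C=26, w*C=2*26=52
Total weighted completion time = 120

120


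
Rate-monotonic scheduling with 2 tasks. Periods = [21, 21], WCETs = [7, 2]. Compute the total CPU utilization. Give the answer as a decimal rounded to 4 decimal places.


Compute individual utilizations (exact fractions):
  Task 1: C/T = 7/21 = 1/3 (approx. 0.3333)
  Task 2: C/T = 2/21 (approx. 0.0952)
Total utilization U = 1/3 + 2/21 = 3/7
Rounded to 4 decimal places: U = 0.4286
RM (Liu & Layland) bound for 2 tasks = 0.828427; compare with U = 3/7 (approx. 0.428571)
U <= bound, so schedulable by RM sufficient condition.

0.4286


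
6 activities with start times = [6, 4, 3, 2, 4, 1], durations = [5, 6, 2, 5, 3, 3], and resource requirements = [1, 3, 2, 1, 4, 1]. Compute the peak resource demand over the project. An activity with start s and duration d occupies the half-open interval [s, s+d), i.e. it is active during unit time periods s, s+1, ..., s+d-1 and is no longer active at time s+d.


Each activity i is active on [start_i, start_i + duration_i).
Compute total resource usage per time slot:
  t=0: active resources = [], total = 0
  t=1: active resources = [1], total = 1
  t=2: active resources = [1, 1], total = 2
  t=3: active resources = [2, 1, 1], total = 4
  t=4: active resources = [3, 2, 1, 4], total = 10
  t=5: active resources = [3, 1, 4], total = 8
  t=6: active resources = [1, 3, 1, 4], total = 9
  t=7: active resources = [1, 3], total = 4
  t=8: active resources = [1, 3], total = 4
  t=9: active resources = [1, 3], total = 4
  t=10: active resources = [1], total = 1
Peak resource demand = 10

10


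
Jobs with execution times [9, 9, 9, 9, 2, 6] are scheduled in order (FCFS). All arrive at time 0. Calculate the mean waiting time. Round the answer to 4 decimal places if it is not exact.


FCFS order (as given): [9, 9, 9, 9, 2, 6]
Waiting times:
  Job 1: wait = 0
  Job 2: wait = 9
  Job 3: wait = 18
  Job 4: wait = 27
  Job 5: wait = 36
  Job 6: wait = 38
Sum of waiting times = 128
Average waiting time = 128/6 = 21.3333

21.3333


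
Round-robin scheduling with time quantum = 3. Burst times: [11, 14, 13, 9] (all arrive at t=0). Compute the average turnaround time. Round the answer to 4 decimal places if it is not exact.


Time quantum = 3
Execution trace:
  J1 runs 3 units, time = 3
  J2 runs 3 units, time = 6
  J3 runs 3 units, time = 9
  J4 runs 3 units, time = 12
  J1 runs 3 units, time = 15
  J2 runs 3 units, time = 18
  J3 runs 3 units, time = 21
  J4 runs 3 units, time = 24
  J1 runs 3 units, time = 27
  J2 runs 3 units, time = 30
  J3 runs 3 units, time = 33
  J4 runs 3 units, time = 36
  J1 runs 2 units, time = 38
  J2 runs 3 units, time = 41
  J3 runs 3 units, time = 44
  J2 runs 2 units, time = 46
  J3 runs 1 units, time = 47
Finish times: [38, 46, 47, 36]
Average turnaround = 167/4 = 41.75

41.75


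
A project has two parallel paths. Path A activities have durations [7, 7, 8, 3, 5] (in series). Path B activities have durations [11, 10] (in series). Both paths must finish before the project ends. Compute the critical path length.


Path A total = 7 + 7 + 8 + 3 + 5 = 30
Path B total = 11 + 10 = 21
Critical path = longest path = max(30, 21) = 30

30


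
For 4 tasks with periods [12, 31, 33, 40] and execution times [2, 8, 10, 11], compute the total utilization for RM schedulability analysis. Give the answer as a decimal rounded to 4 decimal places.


Compute individual utilizations (exact fractions):
  Task 1: C/T = 2/12 = 1/6 (approx. 0.1667)
  Task 2: C/T = 8/31 (approx. 0.2581)
  Task 3: C/T = 10/33 (approx. 0.303)
  Task 4: C/T = 11/40 (approx. 0.275)
Total utilization U = 1/6 + 8/31 + 10/33 + 11/40 = 41033/40920
Rounded to 4 decimal places: U = 1.0028
RM (Liu & Layland) bound for 4 tasks = 0.756828; compare with U = 41033/40920 (approx. 1.002761)
U > 1, so the task set is not schedulable (processor overloaded).

1.0028


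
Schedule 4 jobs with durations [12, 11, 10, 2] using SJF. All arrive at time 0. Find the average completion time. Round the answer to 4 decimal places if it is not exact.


SJF order (ascending): [2, 10, 11, 12]
Completion times:
  Job 1: burst=2, C=2
  Job 2: burst=10, C=12
  Job 3: burst=11, C=23
  Job 4: burst=12, C=35
Average completion = 72/4 = 18.0

18.0


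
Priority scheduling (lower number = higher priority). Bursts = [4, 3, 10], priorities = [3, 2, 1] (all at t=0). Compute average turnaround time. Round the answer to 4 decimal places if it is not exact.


Sort by priority (ascending = highest first):
Order: [(1, 10), (2, 3), (3, 4)]
Completion times:
  Priority 1, burst=10, C=10
  Priority 2, burst=3, C=13
  Priority 3, burst=4, C=17
Average turnaround = 40/3 = 13.3333

13.3333
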